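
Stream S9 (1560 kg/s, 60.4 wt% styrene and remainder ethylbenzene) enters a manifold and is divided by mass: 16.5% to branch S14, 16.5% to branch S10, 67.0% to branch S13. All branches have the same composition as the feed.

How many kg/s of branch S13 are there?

Branch S13 flow = 0.670×1560 = 1045.2 kg/s.

1045 kg/s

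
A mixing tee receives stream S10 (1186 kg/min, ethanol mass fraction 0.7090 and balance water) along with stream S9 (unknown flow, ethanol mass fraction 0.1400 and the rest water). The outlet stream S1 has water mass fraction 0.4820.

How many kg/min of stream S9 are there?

Let S9 be the unknown flow. Total out = 1186 + S9.
water balance: 345.13 + 0.860·S9 = 0.482·(1186 + S9)
(0.860 − 0.482)·S9 = 0.482×1186 − 345.13 = 226.53
S9 = 226.53 / 0.378 = 599.28 kg/min

599.3 kg/min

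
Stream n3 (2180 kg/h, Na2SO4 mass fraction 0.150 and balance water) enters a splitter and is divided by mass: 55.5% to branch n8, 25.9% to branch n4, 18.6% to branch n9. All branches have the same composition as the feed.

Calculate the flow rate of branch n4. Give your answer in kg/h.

564.6 kg/h

Branch n4 flow = 0.259×2180 = 564.62 kg/h.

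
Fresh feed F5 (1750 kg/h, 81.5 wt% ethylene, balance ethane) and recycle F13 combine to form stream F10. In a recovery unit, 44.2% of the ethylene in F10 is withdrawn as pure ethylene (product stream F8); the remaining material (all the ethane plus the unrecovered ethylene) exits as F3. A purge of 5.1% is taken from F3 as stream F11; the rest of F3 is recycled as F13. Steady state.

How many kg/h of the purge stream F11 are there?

ethane enters only via F5 and leaves only via the purge: 1750×0.185 = 0.051×(ethane in F3), and the recovery unit passes all ethane, so ethane in F10 = ethane in F3 = 6348 kg/h.
ethylene in F10: m_A = 1750×0.815 + (1−0.051)·(1−0.442)·m_A, so m_A = 1426.2/0.4705 = 3031.6 kg/h.
F3 = (1−0.442)×3031.6 + 6348 = 8039.7 kg/h.
Purge F11 = 0.051×8039.7 = 410.02 kg/h.

410 kg/h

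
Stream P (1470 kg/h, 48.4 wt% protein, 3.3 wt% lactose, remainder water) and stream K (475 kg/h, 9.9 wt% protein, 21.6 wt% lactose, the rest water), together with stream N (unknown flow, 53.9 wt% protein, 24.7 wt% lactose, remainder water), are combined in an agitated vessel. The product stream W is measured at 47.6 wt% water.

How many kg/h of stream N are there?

418.2 kg/h

Let N be the unknown flow. Total out = 1945 + N.
water balance: 1035.4 + 0.214·N = 0.476·(1945 + N)
(0.214 − 0.476)·N = 0.476×1945 − 1035.4 = -109.57
N = -109.57 / -0.262 = 418.19 kg/h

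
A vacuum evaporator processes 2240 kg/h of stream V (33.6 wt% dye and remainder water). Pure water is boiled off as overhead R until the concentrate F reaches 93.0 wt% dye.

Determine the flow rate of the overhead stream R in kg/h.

dye is conserved: 2240×0.336 = 752.64 kg/h all reports to the concentrate.
Concentrate = 752.64/(target fraction) = 809.29 kg/h.
Overhead = 2240 − 809.29 = 1430.7 kg/h.

1431 kg/h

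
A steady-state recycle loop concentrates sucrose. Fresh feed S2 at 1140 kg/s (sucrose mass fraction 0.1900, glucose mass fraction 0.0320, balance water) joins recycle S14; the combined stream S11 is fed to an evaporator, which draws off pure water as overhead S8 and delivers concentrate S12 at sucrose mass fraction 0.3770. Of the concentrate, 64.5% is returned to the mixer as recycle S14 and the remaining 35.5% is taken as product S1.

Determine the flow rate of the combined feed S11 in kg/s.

2184 kg/s

Overall sucrose balance (none leaves overhead): sucrose in fresh feed = sucrose in product, i.e. 1140×0.190 = (1−0.645)·S12·0.377.
S12 = 216.6/(0.377×0.355) = 1618.4 kg/s.
Recycle S14 = 0.645×1618.4 = 1043.9 kg/s.
Combined feed S11 = 1140 + 1043.9 = 2183.9 kg/s.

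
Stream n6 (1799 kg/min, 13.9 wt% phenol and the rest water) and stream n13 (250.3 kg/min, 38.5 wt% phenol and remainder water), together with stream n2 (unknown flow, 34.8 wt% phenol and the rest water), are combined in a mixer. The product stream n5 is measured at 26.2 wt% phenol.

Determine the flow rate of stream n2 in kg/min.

2215 kg/min

Let n2 be the unknown flow. Total out = 2049.3 + n2.
phenol balance: 346.43 + 0.348·n2 = 0.262·(2049.3 + n2)
(0.348 − 0.262)·n2 = 0.262×2049.3 − 346.43 = 190.49
n2 = 190.49 / 0.086 = 2215 kg/min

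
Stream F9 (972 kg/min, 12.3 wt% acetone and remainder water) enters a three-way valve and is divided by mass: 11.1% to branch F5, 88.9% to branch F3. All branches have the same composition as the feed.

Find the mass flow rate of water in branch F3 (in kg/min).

757.8 kg/min

Branch F3 total = 0.889×972 = 864.11 kg/min.
water in F3 = 0.877×864.11 = 757.82 kg/min.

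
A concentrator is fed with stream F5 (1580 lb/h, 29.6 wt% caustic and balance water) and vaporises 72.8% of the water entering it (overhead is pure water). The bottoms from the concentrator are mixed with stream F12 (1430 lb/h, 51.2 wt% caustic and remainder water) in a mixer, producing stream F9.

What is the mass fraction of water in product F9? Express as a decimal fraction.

Vapour removed = 0.728×0.704×1580 = 809.77 lb/h; concentrate = 770.23 lb/h.
water reaching the mixer = 302.55 (from concentrate) + 1430×0.488 = 1000.4 lb/h.
Product flow = 770.23 + 1430 = 2200.2 lb/h; water fraction = 0.4547.

0.4547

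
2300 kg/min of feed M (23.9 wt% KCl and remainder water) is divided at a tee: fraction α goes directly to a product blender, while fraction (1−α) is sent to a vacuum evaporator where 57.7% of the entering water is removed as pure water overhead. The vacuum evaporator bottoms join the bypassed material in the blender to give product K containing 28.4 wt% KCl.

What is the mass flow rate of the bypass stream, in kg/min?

All 2300×0.239 = 549.7 kg/min of KCl reaches K, so K = 549.7/0.284 = 1935.6 kg/min and vapour = 364.44 kg/min.
The evaporator receives (1−α)·2300 of feed at 0.761 water and removes 0.577 of that water:
0.577×0.761×(1−α)×2300 = 364.44
(1−α) = 364.44/1009.9 = 0.3609;  α = 0.6391.
Bypass flow = 0.6391×2300 = 1470 kg/min.

1470 kg/min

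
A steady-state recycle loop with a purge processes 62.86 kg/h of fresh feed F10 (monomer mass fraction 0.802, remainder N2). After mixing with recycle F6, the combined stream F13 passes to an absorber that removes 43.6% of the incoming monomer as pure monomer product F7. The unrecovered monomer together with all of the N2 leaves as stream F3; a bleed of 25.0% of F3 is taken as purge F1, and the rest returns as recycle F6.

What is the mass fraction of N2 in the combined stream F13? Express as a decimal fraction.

N2 enters only via F10 and leaves only via the purge: 62.86×0.198 = 0.250×(N2 in F3), and the absorber passes all N2, so N2 in F13 = N2 in F3 = 49.785 kg/h.
monomer in F13: m_A = 62.86×0.802 + (1−0.250)·(1−0.436)·m_A, so m_A = 50.414/0.5770 = 87.372 kg/h.
F13 = 87.372 + 49.785 = 137.16 kg/h.
N2 fraction in F13 = 49.785/137.16 = 0.363.

0.363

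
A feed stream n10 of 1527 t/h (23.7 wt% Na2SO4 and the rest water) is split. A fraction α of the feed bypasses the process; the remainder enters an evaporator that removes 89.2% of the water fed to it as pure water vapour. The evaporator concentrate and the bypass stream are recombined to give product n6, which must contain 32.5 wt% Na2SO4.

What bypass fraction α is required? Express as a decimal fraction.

All 1527×0.237 = 361.9 t/h of Na2SO4 reaches n6, so n6 = 361.9/0.325 = 1113.5 t/h and vapour = 413.46 t/h.
The evaporator receives (1−α)·1527 of feed at 0.763 water and removes 0.892 of that water:
0.892×0.763×(1−α)×1527 = 413.46
(1−α) = 413.46/1039.3 = 0.3978;  α = 0.6022.

0.602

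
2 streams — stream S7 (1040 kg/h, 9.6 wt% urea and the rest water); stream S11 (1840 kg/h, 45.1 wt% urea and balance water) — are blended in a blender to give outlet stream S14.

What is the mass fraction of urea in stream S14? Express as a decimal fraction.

Total flow out = 1040 + 1840 = 2880 kg/h.
urea in = 1040×0.096 + 1840×0.451 = 929.68 kg/h.
urea mass fraction in S14 = 929.68/2880 = 0.3228.

0.3228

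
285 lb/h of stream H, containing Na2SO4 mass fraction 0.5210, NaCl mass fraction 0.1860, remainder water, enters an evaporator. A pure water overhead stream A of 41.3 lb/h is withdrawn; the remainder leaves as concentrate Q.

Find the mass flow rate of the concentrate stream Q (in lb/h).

243.7 lb/h

Concentrate = 285 − 41.3 = 243.7 lb/h.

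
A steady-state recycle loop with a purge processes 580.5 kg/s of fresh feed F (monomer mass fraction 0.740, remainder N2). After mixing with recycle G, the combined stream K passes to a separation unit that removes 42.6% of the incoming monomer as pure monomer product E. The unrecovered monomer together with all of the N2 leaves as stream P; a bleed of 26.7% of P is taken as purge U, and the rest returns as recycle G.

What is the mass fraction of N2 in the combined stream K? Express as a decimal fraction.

0.433

N2 enters only via F and leaves only via the purge: 580.5×0.260 = 0.267×(N2 in P), and the separation unit passes all N2, so N2 in K = N2 in P = 565.28 kg/s.
monomer in K: m_A = 580.5×0.740 + (1−0.267)·(1−0.426)·m_A, so m_A = 429.57/0.5793 = 741.59 kg/s.
K = 741.59 + 565.28 = 1306.9 kg/s.
N2 fraction in K = 565.28/1306.9 = 0.433.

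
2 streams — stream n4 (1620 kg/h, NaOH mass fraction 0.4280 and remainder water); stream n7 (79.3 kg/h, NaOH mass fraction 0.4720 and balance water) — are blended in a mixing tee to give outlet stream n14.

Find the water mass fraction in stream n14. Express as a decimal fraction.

Total flow out = 1620 + 79.3 = 1699.3 kg/h.
water in = 1620×0.572 + 79.3×0.528 = 968.51 kg/h.
water mass fraction in n14 = 968.51/1699.3 = 0.5699.

0.5699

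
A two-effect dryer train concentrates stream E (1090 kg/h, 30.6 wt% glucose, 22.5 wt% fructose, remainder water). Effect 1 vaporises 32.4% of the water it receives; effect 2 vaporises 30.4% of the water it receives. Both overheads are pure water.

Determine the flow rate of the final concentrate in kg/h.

water in feed = 1090×0.469 = 511.21 kg/h.
After stage 1: water left = (1−0.324)×511.21 = 345.58; stream total = 924.37 kg/h.
After stage 2: water left = (1−0.304)×345.58 = 240.52; final concentrate = 819.31 kg/h.

819.3 kg/h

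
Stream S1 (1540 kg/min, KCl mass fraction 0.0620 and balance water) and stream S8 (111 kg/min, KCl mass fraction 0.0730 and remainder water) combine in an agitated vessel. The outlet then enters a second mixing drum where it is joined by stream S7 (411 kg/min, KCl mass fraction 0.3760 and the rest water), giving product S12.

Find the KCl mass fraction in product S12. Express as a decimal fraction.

0.1252

Overall, product flow = 2062 kg/min.
KCl in = 1540×0.062 + 111×0.073 + 411×0.376 = 258.12 kg/min.
KCl fraction in S12 = 0.1252.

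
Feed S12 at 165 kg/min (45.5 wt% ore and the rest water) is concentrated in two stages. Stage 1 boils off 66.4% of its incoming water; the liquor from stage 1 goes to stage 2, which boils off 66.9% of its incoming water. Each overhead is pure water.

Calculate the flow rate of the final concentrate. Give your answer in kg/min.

85.08 kg/min

water in feed = 165×0.545 = 89.925 kg/min.
After stage 1: water left = (1−0.664)×89.925 = 30.215; stream total = 105.29 kg/min.
After stage 2: water left = (1−0.669)×30.215 = 10.001; final concentrate = 85.076 kg/min.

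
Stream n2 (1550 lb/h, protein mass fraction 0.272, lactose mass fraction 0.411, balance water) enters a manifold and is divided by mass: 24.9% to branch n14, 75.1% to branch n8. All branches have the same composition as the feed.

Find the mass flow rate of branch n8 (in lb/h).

Branch n8 flow = 0.751×1550 = 1164 lb/h.

1164 lb/h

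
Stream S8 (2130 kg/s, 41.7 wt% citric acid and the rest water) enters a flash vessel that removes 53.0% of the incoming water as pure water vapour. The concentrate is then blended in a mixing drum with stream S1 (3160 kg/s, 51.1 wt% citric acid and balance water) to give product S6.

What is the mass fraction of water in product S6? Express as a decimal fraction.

0.4596

Vapour removed = 0.530×0.583×2130 = 658.15 kg/s; concentrate = 1471.9 kg/s.
water reaching the mixer = 583.64 (from concentrate) + 3160×0.489 = 2128.9 kg/s.
Product flow = 1471.9 + 3160 = 4631.9 kg/s; water fraction = 0.4596.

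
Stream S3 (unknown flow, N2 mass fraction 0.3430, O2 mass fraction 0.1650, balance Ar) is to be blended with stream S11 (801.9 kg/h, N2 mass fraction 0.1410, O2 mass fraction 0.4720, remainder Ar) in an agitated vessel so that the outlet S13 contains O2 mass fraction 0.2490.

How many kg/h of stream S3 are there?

2129 kg/h

Let S3 be the unknown flow. Total out = 801.9 + S3.
O2 balance: 378.5 + 0.165·S3 = 0.249·(801.9 + S3)
(0.165 − 0.249)·S3 = 0.249×801.9 − 378.5 = -178.82
S3 = -178.82 / -0.084 = 2128.9 kg/h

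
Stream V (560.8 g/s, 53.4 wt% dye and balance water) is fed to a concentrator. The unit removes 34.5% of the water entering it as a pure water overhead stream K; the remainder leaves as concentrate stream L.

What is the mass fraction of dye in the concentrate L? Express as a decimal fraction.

0.6363

dye is not removed: 560.8×0.534 = 299.47 g/s of dye enters L.
water entering = 560.8×0.466 = 261.33 g/s; overhead removed = 0.345×261.33 = 90.16 g/s.
Concentrate = 560.8 − 90.16 = 470.64 g/s.
Mass fraction = 299.47/470.64 = 0.6363.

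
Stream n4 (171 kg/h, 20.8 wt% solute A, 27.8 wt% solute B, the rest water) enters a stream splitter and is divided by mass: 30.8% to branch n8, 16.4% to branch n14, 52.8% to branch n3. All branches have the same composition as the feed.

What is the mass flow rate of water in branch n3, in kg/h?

Branch n3 total = 0.528×171 = 90.288 kg/h.
water in n3 = 0.514×90.288 = 46.408 kg/h.

46.41 kg/h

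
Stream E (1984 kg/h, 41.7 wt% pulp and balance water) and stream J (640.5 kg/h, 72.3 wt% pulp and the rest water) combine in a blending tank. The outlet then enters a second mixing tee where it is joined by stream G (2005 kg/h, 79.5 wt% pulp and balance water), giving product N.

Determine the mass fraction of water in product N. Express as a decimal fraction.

Overall, product flow = 4629.5 kg/h.
water in = 1984×0.583 + 640.5×0.277 + 2005×0.205 = 1745.1 kg/h.
water fraction in N = 0.377.

0.377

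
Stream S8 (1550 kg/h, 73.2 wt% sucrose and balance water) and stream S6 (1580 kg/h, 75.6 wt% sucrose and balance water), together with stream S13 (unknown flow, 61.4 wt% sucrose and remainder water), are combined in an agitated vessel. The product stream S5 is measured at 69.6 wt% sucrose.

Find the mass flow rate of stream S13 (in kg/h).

Let S13 be the unknown flow. Total out = 3130 + S13.
sucrose balance: 2329.1 + 0.614·S13 = 0.696·(3130 + S13)
(0.614 − 0.696)·S13 = 0.696×3130 − 2329.1 = -150.6
S13 = -150.6 / -0.082 = 1836.6 kg/h

1837 kg/h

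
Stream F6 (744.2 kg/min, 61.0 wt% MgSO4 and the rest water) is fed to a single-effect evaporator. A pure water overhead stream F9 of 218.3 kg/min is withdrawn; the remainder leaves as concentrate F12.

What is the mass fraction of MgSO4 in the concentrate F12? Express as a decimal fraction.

MgSO4 is not removed: 744.2×0.610 = 453.96 kg/min of MgSO4 enters F12.
Concentrate = 744.2 − 218.3 = 525.9 kg/min.
Mass fraction = 453.96/525.9 = 0.8632.

0.8632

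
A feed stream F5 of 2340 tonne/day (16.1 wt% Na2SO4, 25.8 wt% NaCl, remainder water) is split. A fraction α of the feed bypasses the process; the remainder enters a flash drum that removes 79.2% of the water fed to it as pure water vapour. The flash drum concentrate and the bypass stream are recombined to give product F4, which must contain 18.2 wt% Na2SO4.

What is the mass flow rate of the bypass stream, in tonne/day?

All 2340×0.161 = 376.74 tonne/day of Na2SO4 reaches F4, so F4 = 376.74/0.182 = 2070 tonne/day and vapour = 270 tonne/day.
The evaporator receives (1−α)·2340 of feed at 0.581 water and removes 0.792 of that water:
0.792×0.581×(1−α)×2340 = 270
(1−α) = 270/1076.8 = 0.2508;  α = 0.7492.
Bypass flow = 0.7492×2340 = 1753.2 tonne/day.

1753 tonne/day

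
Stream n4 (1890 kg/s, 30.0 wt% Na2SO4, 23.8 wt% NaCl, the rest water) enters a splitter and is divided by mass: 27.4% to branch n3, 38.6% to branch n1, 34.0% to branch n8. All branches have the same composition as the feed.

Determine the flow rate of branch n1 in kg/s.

729.5 kg/s

Branch n1 flow = 0.386×1890 = 729.54 kg/s.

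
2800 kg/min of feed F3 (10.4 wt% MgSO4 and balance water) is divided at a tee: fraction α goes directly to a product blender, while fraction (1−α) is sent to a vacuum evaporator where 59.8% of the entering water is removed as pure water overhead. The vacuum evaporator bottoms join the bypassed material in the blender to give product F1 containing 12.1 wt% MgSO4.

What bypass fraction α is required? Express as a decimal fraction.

0.738

All 2800×0.104 = 291.2 kg/min of MgSO4 reaches F1, so F1 = 291.2/0.121 = 2406.6 kg/min and vapour = 393.39 kg/min.
The evaporator receives (1−α)·2800 of feed at 0.896 water and removes 0.598 of that water:
0.598×0.896×(1−α)×2800 = 393.39
(1−α) = 393.39/1500.3 = 0.2622;  α = 0.7378.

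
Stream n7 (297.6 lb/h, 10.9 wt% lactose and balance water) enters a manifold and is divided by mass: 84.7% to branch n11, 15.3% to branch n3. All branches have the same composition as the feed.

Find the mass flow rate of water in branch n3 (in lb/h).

40.57 lb/h

Branch n3 total = 0.153×297.6 = 45.533 lb/h.
water in n3 = 0.891×45.533 = 40.57 lb/h.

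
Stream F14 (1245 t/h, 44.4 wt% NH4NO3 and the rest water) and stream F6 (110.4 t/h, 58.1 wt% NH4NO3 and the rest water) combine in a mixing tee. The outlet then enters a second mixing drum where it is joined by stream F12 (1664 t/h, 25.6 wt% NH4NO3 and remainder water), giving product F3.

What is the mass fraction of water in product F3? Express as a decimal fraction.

Overall, product flow = 3019.4 t/h.
water in = 1245×0.556 + 110.4×0.419 + 1664×0.744 = 1976.5 t/h.
water fraction in F3 = 0.6546.

0.6546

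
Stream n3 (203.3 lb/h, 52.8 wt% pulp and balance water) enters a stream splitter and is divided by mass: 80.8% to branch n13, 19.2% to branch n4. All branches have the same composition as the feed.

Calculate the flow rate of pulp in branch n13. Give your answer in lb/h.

86.73 lb/h

Branch n13 total = 0.808×203.3 = 164.27 lb/h.
pulp in n13 = 0.528×164.27 = 86.733 lb/h.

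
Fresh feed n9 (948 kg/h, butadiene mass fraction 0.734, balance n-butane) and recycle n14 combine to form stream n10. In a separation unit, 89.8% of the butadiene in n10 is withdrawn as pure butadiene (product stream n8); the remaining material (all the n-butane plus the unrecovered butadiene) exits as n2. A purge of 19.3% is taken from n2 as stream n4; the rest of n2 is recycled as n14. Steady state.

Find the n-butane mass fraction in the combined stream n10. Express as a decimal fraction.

0.633

n-butane enters only via n9 and leaves only via the purge: 948×0.266 = 0.193×(n-butane in n2), and the separation unit passes all n-butane, so n-butane in n10 = n-butane in n2 = 1306.6 kg/h.
butadiene in n10: m_A = 948×0.734 + (1−0.193)·(1−0.898)·m_A, so m_A = 695.83/0.9177 = 758.25 kg/h.
n10 = 758.25 + 1306.6 = 2064.8 kg/h.
n-butane fraction in n10 = 1306.6/2064.8 = 0.633.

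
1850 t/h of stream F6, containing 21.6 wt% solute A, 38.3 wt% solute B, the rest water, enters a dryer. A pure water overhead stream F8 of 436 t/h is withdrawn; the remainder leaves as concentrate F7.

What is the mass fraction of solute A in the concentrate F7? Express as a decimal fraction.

0.2826

solute A is not removed: 1850×0.216 = 399.6 t/h of solute A enters F7.
Concentrate = 1850 − 436 = 1414 t/h.
Mass fraction = 399.6/1414 = 0.2826.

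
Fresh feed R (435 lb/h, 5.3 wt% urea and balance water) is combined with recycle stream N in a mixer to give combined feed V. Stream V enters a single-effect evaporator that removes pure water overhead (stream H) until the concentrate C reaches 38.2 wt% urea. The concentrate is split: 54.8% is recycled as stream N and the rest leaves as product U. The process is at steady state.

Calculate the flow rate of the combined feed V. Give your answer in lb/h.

Overall urea balance (none leaves overhead): urea in fresh feed = urea in product, i.e. 435×0.053 = (1−0.548)·C·0.382.
C = 23.055/(0.382×0.452) = 133.53 lb/h.
Recycle N = 0.548×133.53 = 73.172 lb/h.
Combined feed V = 435 + 73.172 = 508.17 lb/h.

508.2 lb/h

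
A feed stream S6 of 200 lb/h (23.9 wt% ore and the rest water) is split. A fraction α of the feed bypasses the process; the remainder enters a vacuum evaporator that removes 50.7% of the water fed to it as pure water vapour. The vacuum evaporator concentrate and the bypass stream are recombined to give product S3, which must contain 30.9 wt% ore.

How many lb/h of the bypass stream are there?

82.57 lb/h

All 200×0.239 = 47.8 lb/h of ore reaches S3, so S3 = 47.8/0.309 = 154.69 lb/h and vapour = 45.307 lb/h.
The evaporator receives (1−α)·200 of feed at 0.761 water and removes 0.507 of that water:
0.507×0.761×(1−α)×200 = 45.307
(1−α) = 45.307/77.165 = 0.5871;  α = 0.4129.
Bypass flow = 0.4129×200 = 82.571 lb/h.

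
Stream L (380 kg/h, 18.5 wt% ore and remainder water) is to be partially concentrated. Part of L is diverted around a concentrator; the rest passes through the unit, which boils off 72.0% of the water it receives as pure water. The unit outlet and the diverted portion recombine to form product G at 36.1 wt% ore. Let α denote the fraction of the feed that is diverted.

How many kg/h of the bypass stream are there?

64.28 kg/h

All 380×0.185 = 70.3 kg/h of ore reaches G, so G = 70.3/0.361 = 194.74 kg/h and vapour = 185.26 kg/h.
The evaporator receives (1−α)·380 of feed at 0.815 water and removes 0.720 of that water:
0.720×0.815×(1−α)×380 = 185.26
(1−α) = 185.26/222.98 = 0.8308;  α = 0.1692.
Bypass flow = 0.1692×380 = 64.282 kg/h.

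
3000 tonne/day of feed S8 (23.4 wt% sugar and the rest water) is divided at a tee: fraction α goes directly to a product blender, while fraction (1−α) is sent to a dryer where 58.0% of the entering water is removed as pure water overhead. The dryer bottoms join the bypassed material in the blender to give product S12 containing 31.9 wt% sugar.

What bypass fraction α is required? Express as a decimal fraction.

0.400

All 3000×0.234 = 702 tonne/day of sugar reaches S12, so S12 = 702/0.319 = 2200.6 tonne/day and vapour = 799.37 tonne/day.
The evaporator receives (1−α)·3000 of feed at 0.766 water and removes 0.580 of that water:
0.580×0.766×(1−α)×3000 = 799.37
(1−α) = 799.37/1332.8 = 0.5998;  α = 0.4002.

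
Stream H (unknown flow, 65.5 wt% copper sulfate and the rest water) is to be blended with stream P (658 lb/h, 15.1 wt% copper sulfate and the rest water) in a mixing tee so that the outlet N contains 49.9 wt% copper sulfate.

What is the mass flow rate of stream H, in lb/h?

1468 lb/h

Let H be the unknown flow. Total out = 658 + H.
copper sulfate balance: 99.358 + 0.655·H = 0.499·(658 + H)
(0.655 − 0.499)·H = 0.499×658 − 99.358 = 228.98
H = 228.98 / 0.156 = 1467.8 lb/h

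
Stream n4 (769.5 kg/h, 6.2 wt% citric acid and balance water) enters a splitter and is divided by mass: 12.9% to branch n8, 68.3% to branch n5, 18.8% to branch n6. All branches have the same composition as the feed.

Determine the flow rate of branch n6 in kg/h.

144.7 kg/h

Branch n6 flow = 0.188×769.5 = 144.67 kg/h.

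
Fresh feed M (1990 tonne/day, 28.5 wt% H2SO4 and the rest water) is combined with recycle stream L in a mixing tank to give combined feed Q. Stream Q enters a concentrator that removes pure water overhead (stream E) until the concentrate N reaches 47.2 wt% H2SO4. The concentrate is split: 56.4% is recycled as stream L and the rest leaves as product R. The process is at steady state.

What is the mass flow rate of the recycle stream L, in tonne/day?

Overall H2SO4 balance (none leaves overhead): H2SO4 in fresh feed = H2SO4 in product, i.e. 1990×0.285 = (1−0.564)·N·0.472.
N = 567.15/(0.472×0.436) = 2755.9 tonne/day.
Recycle L = 0.564×2755.9 = 1554.3 tonne/day.

1554 tonne/day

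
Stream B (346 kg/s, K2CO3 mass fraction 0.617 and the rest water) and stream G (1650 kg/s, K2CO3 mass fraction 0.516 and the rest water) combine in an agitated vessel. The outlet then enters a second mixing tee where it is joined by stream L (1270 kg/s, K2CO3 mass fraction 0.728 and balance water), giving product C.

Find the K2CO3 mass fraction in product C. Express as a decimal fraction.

0.609

Overall, product flow = 3266 kg/s.
K2CO3 in = 346×0.617 + 1650×0.516 + 1270×0.728 = 1989.4 kg/s.
K2CO3 fraction in C = 0.609.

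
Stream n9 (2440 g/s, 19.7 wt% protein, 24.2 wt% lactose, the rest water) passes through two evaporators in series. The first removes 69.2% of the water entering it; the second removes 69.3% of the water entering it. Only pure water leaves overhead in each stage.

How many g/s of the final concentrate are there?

water in feed = 2440×0.561 = 1368.8 g/s.
After stage 1: water left = (1−0.692)×1368.8 = 421.6; stream total = 1492.8 g/s.
After stage 2: water left = (1−0.693)×421.6 = 129.43; final concentrate = 1200.6 g/s.

1201 g/s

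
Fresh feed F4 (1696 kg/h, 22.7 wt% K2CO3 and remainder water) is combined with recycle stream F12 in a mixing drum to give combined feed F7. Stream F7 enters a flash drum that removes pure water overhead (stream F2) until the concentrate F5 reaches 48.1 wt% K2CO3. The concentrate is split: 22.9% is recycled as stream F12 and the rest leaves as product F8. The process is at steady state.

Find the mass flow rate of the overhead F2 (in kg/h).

895.6 kg/h

Overall K2CO3 balance (none leaves overhead): K2CO3 in fresh feed = K2CO3 in product, i.e. 1696×0.227 = (1−0.229)·F5·0.481.
F5 = 384.99/(0.481×0.771) = 1038.1 kg/h.
Recycle F12 = 0.229×1038.1 = 237.73 kg/h.
Combined feed F7 = 1696 + 237.73 = 1933.7 kg/h.
Overhead F2 = F7 − F5 = 1933.7 − 1038.1 = 895.6 kg/h.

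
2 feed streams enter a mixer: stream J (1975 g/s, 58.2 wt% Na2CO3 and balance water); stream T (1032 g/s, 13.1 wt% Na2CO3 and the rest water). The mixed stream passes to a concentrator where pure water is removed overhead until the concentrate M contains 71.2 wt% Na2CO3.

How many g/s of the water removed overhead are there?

Na2CO3 entering = 1975×0.582 + 1032×0.131 = 1284.6 g/s.
All Na2CO3 reports to M, so M = 1284.6/0.712 = 1804.3 g/s.
Total feed = 3007 g/s; overhead = 3007 − 1804.3 = 1202.7 g/s.

1203 g/s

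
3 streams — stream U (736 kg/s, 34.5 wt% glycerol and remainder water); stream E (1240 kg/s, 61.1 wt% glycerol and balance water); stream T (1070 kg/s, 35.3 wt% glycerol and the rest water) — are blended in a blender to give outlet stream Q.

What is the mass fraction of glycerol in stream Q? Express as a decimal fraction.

Total flow out = 736 + 1240 + 1070 = 3046 kg/s.
glycerol in = 736×0.345 + 1240×0.611 + 1070×0.353 = 1389.3 kg/s.
glycerol mass fraction in Q = 1389.3/3046 = 0.456.

0.456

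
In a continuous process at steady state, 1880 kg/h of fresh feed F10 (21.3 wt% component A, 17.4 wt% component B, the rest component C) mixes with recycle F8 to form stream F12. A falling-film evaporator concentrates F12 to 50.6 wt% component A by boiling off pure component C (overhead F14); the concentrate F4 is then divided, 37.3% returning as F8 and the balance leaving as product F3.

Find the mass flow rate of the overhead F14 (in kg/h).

Overall component A balance (none leaves overhead): component A in fresh feed = component A in product, i.e. 1880×0.213 = (1−0.373)·F4·0.506.
F4 = 400.44/(0.506×0.627) = 1262.2 kg/h.
Recycle F8 = 0.373×1262.2 = 470.79 kg/h.
Combined feed F12 = 1880 + 470.79 = 2350.8 kg/h.
Overhead F14 = F12 − F4 = 2350.8 − 1262.2 = 1088.6 kg/h.

1089 kg/h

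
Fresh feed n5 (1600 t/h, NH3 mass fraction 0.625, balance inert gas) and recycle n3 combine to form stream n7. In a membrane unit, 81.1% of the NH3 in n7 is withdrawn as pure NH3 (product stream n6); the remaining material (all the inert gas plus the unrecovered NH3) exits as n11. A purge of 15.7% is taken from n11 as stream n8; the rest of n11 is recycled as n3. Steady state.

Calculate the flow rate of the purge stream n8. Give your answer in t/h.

inert gas enters only via n5 and leaves only via the purge: 1600×0.375 = 0.157×(inert gas in n11), and the membrane unit passes all inert gas, so inert gas in n7 = inert gas in n11 = 3821.7 t/h.
NH3 in n7: m_A = 1600×0.625 + (1−0.157)·(1−0.811)·m_A, so m_A = 1000/0.8407 = 1189.5 t/h.
n11 = (1−0.811)×1189.5 + 3821.7 = 4046.5 t/h.
Purge n8 = 0.157×4046.5 = 635.3 t/h.

635.3 t/h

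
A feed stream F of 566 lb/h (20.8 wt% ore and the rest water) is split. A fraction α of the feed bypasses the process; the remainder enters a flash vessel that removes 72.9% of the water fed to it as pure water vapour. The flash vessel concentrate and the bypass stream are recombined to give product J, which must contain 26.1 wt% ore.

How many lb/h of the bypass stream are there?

All 566×0.208 = 117.73 lb/h of ore reaches J, so J = 117.73/0.261 = 451.07 lb/h and vapour = 114.93 lb/h.
The evaporator receives (1−α)·566 of feed at 0.792 water and removes 0.729 of that water:
0.729×0.792×(1−α)×566 = 114.93
(1−α) = 114.93/326.79 = 0.3517;  α = 0.6483.
Bypass flow = 0.6483×566 = 366.93 lb/h.

366.9 lb/h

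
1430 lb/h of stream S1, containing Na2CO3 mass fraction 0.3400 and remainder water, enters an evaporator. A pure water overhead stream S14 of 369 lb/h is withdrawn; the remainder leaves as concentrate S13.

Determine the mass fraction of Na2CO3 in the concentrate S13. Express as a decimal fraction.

Na2CO3 is not removed: 1430×0.340 = 486.2 lb/h of Na2CO3 enters S13.
Concentrate = 1430 − 369 = 1061 lb/h.
Mass fraction = 486.2/1061 = 0.4582.

0.4582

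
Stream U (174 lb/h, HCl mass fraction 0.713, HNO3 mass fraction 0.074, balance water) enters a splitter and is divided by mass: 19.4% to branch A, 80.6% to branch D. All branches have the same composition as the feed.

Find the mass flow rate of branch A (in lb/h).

33.76 lb/h

Branch A flow = 0.194×174 = 33.756 lb/h.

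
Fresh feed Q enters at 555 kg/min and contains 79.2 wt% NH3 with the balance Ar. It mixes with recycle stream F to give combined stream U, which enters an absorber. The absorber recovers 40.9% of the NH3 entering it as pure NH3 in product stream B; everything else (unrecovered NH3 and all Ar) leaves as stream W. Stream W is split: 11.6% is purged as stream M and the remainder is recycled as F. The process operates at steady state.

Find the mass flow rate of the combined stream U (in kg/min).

Ar enters only via Q and leaves only via the purge: 555×0.208 = 0.116×(Ar in W), and the absorber passes all Ar, so Ar in U = Ar in W = 995.17 kg/min.
NH3 in U: m_A = 555×0.792 + (1−0.116)·(1−0.409)·m_A, so m_A = 439.56/0.4776 = 920.44 kg/min.
U = 920.44 + 995.17 = 1915.6 kg/min.

1916 kg/min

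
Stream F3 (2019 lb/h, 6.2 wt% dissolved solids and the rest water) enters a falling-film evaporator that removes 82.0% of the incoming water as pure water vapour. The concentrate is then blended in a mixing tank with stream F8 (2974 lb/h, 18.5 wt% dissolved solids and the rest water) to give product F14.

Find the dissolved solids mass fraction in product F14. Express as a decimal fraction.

Vapour removed = 0.820×0.938×2019 = 1552.9 lb/h; concentrate = 466.07 lb/h.
dissolved solids reaching the mixer = 125.18 (from concentrate) + 2974×0.185 = 675.37 lb/h.
Product flow = 466.07 + 2974 = 3440.1 lb/h; dissolved solids fraction = 0.1963.

0.1963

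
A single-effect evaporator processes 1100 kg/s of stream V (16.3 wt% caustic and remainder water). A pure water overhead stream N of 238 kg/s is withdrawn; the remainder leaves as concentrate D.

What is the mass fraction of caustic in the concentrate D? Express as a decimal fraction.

0.2080

caustic is not removed: 1100×0.163 = 179.3 kg/s of caustic enters D.
Concentrate = 1100 − 238 = 862 kg/s.
Mass fraction = 179.3/862 = 0.2080.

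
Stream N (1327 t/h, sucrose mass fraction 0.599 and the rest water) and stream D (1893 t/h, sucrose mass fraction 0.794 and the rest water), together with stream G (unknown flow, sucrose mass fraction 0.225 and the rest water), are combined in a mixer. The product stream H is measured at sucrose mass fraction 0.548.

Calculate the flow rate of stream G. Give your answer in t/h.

Let G be the unknown flow. Total out = 3220 + G.
sucrose balance: 2297.9 + 0.225·G = 0.548·(3220 + G)
(0.225 − 0.548)·G = 0.548×3220 − 2297.9 = -533.35
G = -533.35 / -0.323 = 1651.3 t/h

1651 t/h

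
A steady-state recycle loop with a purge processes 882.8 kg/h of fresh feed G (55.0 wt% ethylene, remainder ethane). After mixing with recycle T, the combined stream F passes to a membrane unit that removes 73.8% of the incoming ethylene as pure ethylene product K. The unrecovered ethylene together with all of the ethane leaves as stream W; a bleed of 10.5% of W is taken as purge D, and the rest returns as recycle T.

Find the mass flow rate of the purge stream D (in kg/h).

ethane enters only via G and leaves only via the purge: 882.8×0.450 = 0.105×(ethane in W), and the membrane unit passes all ethane, so ethane in F = ethane in W = 3783.4 kg/h.
ethylene in F: m_A = 882.8×0.550 + (1−0.105)·(1−0.738)·m_A, so m_A = 485.54/0.7655 = 634.27 kg/h.
W = (1−0.738)×634.27 + 3783.4 = 3949.6 kg/h.
Purge D = 0.105×3949.6 = 414.71 kg/h.

414.7 kg/h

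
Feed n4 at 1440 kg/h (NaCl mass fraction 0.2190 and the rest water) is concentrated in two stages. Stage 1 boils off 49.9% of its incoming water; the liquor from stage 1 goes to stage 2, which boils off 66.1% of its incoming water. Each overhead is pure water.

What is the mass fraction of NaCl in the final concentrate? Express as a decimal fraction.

0.6228

water in feed = 1440×0.781 = 1124.6 kg/h.
After stage 1: water left = (1−0.499)×1124.6 = 563.44; stream total = 878.8 kg/h.
After stage 2: water left = (1−0.661)×563.44 = 191.01; final concentrate = 506.37 kg/h.
NaCl fraction = 315.36/506.37 = 0.6228.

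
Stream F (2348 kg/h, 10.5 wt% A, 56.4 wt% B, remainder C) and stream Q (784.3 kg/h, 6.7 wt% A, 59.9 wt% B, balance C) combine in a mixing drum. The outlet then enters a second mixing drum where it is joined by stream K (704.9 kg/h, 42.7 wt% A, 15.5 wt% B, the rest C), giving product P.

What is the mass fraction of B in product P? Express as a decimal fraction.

0.496

Overall, product flow = 3837.2 kg/h.
B in = 2348×0.564 + 784.3×0.599 + 704.9×0.155 = 1903.3 kg/h.
B fraction in P = 0.496.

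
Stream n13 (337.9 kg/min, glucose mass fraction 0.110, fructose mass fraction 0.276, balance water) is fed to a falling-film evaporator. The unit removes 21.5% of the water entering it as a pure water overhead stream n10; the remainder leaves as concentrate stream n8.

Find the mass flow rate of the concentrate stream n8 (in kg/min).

water entering = 337.9×0.614 = 207.47 kg/min; overhead removed = 0.215×207.47 = 44.606 kg/min.
Concentrate = 337.9 − 44.606 = 293.29 kg/min.

293.3 kg/min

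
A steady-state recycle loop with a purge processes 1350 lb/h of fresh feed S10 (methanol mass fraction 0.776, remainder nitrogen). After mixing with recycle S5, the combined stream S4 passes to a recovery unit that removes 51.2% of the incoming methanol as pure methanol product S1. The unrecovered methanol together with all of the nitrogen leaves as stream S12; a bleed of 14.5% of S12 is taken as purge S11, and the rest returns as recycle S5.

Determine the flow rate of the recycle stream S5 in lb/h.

nitrogen enters only via S10 and leaves only via the purge: 1350×0.224 = 0.145×(nitrogen in S12), and the recovery unit passes all nitrogen, so nitrogen in S4 = nitrogen in S12 = 2085.5 lb/h.
methanol in S4: m_A = 1350×0.776 + (1−0.145)·(1−0.512)·m_A, so m_A = 1047.6/0.5828 = 1797.7 lb/h.
S12 = (1−0.512)×1797.7 + 2085.5 = 2962.8 lb/h.
Recycle S5 = (1−0.145)×2962.8 = 2533.2 lb/h.

2533 lb/h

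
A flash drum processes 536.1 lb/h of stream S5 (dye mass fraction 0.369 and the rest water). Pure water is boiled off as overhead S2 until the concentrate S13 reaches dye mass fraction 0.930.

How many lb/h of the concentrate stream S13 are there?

dye is conserved: 536.1×0.369 = 197.82 lb/h all reports to the concentrate.
Concentrate = 197.82/(target fraction) = 212.71 lb/h.

212.7 lb/h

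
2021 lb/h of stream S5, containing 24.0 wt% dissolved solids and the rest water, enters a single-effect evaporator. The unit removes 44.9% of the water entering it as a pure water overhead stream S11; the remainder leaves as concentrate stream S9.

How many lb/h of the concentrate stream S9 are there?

water entering = 2021×0.760 = 1536 lb/h; overhead removed = 0.449×1536 = 689.65 lb/h.
Concentrate = 2021 − 689.65 = 1331.4 lb/h.

1331 lb/h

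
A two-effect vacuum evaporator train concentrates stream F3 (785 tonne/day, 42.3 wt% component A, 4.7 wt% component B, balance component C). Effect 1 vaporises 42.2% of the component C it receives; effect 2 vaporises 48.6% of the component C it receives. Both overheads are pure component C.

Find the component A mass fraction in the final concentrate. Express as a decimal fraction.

0.674

component C in feed = 785×0.530 = 416.05 tonne/day.
After stage 1: component C left = (1−0.422)×416.05 = 240.48; stream total = 609.43 tonne/day.
After stage 2: component C left = (1−0.486)×240.48 = 123.61; final concentrate = 492.56 tonne/day.
component A fraction = 332.06/492.56 = 0.674.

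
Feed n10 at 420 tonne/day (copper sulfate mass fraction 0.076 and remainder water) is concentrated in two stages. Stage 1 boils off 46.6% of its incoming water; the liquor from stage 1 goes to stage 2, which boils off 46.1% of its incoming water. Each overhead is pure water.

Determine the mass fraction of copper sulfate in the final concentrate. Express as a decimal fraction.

water in feed = 420×0.924 = 388.08 tonne/day.
After stage 1: water left = (1−0.466)×388.08 = 207.23; stream total = 239.15 tonne/day.
After stage 2: water left = (1−0.461)×207.23 = 111.7; final concentrate = 143.62 tonne/day.
copper sulfate fraction = 31.92/143.62 = 0.222.

0.222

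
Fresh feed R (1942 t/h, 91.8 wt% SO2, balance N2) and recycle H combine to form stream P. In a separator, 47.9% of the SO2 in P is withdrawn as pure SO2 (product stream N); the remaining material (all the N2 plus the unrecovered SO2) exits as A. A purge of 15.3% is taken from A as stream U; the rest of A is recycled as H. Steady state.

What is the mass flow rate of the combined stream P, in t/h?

N2 enters only via R and leaves only via the purge: 1942×0.082 = 0.153×(N2 in A), and the separator passes all N2, so N2 in P = N2 in A = 1040.8 t/h.
SO2 in P: m_A = 1942×0.918 + (1−0.153)·(1−0.479)·m_A, so m_A = 1782.8/0.5587 = 3190.8 t/h.
P = 3190.8 + 1040.8 = 4231.6 t/h.

4232 t/h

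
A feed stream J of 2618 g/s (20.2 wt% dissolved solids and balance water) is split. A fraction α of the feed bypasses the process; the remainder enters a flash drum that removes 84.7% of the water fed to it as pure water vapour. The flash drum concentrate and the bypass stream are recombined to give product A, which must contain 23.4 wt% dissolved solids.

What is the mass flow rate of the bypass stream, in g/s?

2088 g/s

All 2618×0.202 = 528.84 g/s of dissolved solids reaches A, so A = 528.84/0.234 = 2260 g/s and vapour = 358.02 g/s.
The evaporator receives (1−α)·2618 of feed at 0.798 water and removes 0.847 of that water:
0.847×0.798×(1−α)×2618 = 358.02
(1−α) = 358.02/1769.5 = 0.2023;  α = 0.7977.
Bypass flow = 0.7977×2618 = 2088.3 g/s.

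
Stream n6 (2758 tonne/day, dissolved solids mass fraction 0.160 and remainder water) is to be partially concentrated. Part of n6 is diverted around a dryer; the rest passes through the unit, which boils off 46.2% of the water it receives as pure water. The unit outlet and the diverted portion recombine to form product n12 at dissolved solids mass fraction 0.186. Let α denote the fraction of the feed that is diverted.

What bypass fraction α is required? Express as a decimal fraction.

All 2758×0.160 = 441.28 tonne/day of dissolved solids reaches n12, so n12 = 441.28/0.186 = 2372.5 tonne/day and vapour = 385.53 tonne/day.
The evaporator receives (1−α)·2758 of feed at 0.840 water and removes 0.462 of that water:
0.462×0.840×(1−α)×2758 = 385.53
(1−α) = 385.53/1070.3 = 0.3602;  α = 0.6398.

0.640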